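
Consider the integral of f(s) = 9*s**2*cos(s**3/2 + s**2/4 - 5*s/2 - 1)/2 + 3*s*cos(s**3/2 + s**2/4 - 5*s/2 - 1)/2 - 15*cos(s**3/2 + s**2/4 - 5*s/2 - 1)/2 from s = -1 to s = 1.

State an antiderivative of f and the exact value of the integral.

Antiderivative: F(s) = 3*sin(s**3/2 + s**2/4 - 5*s/2 - 1); value = -3*sin(5/4) - 3*sin(11/4)

The substitution u = s**3/2 + s**2/4 - 5*s/2 - 1 works: f is exactly (dF/du)*(du/ds) for that inner function.
F(s) = 3*sin(s**3/2 + s**2/4 - 5*s/2 - 1) is an antiderivative of f.
Check: d/ds[3*sin(s**3/2 + s**2/4 - 5*s/2 - 1)] = 9*s**2*cos(s**3/2 + s**2/4 - 5*s/2 - 1)/2 + 3*s*cos(s**3/2 + s**2/4 - 5*s/2 - 1)/2 - 15*cos(s**3/2 + s**2/4 - 5*s/2 - 1)/2 = f(s).
F(1) = -3*sin(11/4); F(-1) = 3*sin(5/4).
Integral = F(1) - F(-1) = -3*sin(5/4) - 3*sin(11/4).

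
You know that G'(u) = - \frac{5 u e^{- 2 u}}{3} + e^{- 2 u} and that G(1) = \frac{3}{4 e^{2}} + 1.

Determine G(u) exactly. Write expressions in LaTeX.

G'(u) has the shape v'r + vr' for v = \frac{5 u}{6} - \frac{1}{12} and r = e^{- 2 u} — it is the derivative of the product v*r.
A general antiderivative is \frac{\left(10 u - 1\right) e^{- 2 u}}{12} + C.
The condition gives C = \frac{3}{4 e^{2}} + 1 - (\frac{3}{4 e^{2}}) = 1.
So G(u) = \frac{\left(10 u + 12 e^{2 u} - 1\right) e^{- 2 u}}{12}.
Check: d/du[\frac{\left(10 u + 12 e^{2 u} - 1\right) e^{- 2 u}}{12}] = \frac{\left(3 - 5 u\right) e^{- 2 u}}{3}, which equals G'(u).

G(u) = \frac{\left(10 u + 12 e^{2 u} - 1\right) e^{- 2 u}}{12}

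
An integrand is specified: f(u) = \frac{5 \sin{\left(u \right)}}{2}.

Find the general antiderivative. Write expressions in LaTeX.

Check any antiderivative F(u) by computing F'(u) and comparing it with f(u).
Check: d/du[- \frac{5 \cos{\left(u \right)}}{2}] = \frac{5 \sin{\left(u \right)}}{2} = f(u).

F(u) = - \frac{5 \cos{\left(u \right)}}{2} + C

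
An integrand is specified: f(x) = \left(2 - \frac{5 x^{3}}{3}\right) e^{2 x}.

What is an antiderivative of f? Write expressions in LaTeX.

f has the shape u'v + uv' for u = - \frac{5 x^{3}}{6} + \frac{5 x^{2}}{4} - \frac{5 x}{4} + \frac{13}{8} and v = e^{2 x} — it is the derivative of the product u*v.
Check: d/dx[- \frac{5 x^{3} e^{2 x}}{6} + \frac{5 x^{2} e^{2 x}}{4} - \frac{5 x e^{2 x}}{4} + \frac{13 e^{2 x}}{8}] = - \frac{5 x^{3} e^{2 x}}{3} + 2 e^{2 x}, which equals f(x).

An antiderivative is F(x) = - \frac{5 x^{3} e^{2 x}}{6} + \frac{5 x^{2} e^{2 x}}{4} - \frac{5 x e^{2 x}}{4} + \frac{13 e^{2 x}}{8}.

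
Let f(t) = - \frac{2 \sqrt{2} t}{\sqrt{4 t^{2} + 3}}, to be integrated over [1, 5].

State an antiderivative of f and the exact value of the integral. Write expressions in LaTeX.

Antiderivative: F(t) = - \frac{\sqrt{2} \sqrt{4 t^{2} + 3}}{2}; value = - \frac{\sqrt{206}}{2} + \frac{\sqrt{14}}{2}

The substitution u = 2 t^{2} + \frac{3}{2} works: f is exactly (dF/du)*(du/dt) for that inner function.
F(t) = - \frac{\sqrt{2} \sqrt{4 t^{2} + 3}}{2} is an antiderivative of f.
Check: d/dt[- \frac{\sqrt{2} \sqrt{4 t^{2} + 3}}{2}] = - \frac{2 \sqrt{2} t}{\sqrt{4 t^{2} + 3}} = f(t).
F(5) = - \frac{\sqrt{206}}{2}; F(1) = - \frac{\sqrt{14}}{2}.
Integral = F(5) - F(1) = - \frac{\sqrt{206}}{2} + \frac{\sqrt{14}}{2}.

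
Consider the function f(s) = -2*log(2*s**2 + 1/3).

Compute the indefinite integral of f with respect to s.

A first test for any F(s): its s-derivative must equal f(s) identically.
Check: d/ds[-2*s*log(2*s**2 + 1/3) + 4*s - 2*sqrt(6)*atan(sqrt(6)*s)/3] = -2*log(2*s**2 + 1/3) = f(s).

F(s) = -2*s*log(2*s**2 + 1/3) + 4*s - 2*sqrt(6)*atan(sqrt(6)*s)/3 + C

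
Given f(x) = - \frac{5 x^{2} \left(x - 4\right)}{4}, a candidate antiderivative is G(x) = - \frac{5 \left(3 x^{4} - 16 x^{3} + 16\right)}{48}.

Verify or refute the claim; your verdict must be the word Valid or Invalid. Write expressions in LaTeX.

Valid - the claim checks out under differentiation.

d/dx[G] = - \frac{5 x^{3}}{4} + 5 x^{2}
This equals f(x) exactly, so the claim holds.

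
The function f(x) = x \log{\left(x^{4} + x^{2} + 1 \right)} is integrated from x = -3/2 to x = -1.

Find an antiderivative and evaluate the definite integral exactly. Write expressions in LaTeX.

An antiderivative F(x) passes only if d/dx[F] lands on f(x) exactly.
F(x) = \frac{x^{2} \log{\left(x^{4} + x^{2} + 1 \right)}}{2} - x^{2} + \frac{\log{\left(x^{4} + x^{2} + 1 \right)}}{4} + \frac{\sqrt{3} \operatorname{atan}{\left(\frac{2 \sqrt{3} x^{2}}{3} + \frac{\sqrt{3}}{3} \right)}}{2} is an antiderivative of f.
Check: d/dx[\frac{x^{2} \log{\left(x^{4} + x^{2} + 1 \right)}}{2} - x^{2} + \frac{\log{\left(x^{4} + x^{2} + 1 \right)}}{4} + \frac{\sqrt{3} \operatorname{atan}{\left(\frac{2 \sqrt{3} x^{2}}{3} + \frac{\sqrt{3}}{3} \right)}}{2}] = x \log{\left(x^{4} + x^{2} + 1 \right)} = f(x).
F(-1) = -1 + \frac{3 \log{\left(3 \right)}}{4} + \frac{\sqrt{3} \pi}{6}; F(-3/2) = - \frac{9}{4} + \frac{\sqrt{3} \operatorname{atan}{\left(\frac{11 \sqrt{3}}{6} \right)}}{2} + \frac{11 \log{\left(\frac{133}{16} \right)}}{8}.
Integral = F(-1) - F(-3/2) = - \frac{11 \log{\left(\frac{133}{16} \right)}}{8} - \frac{\sqrt{3} \operatorname{atan}{\left(\frac{11 \sqrt{3}}{6} \right)}}{2} + \frac{3 \log{\left(3 \right)}}{4} + \frac{\sqrt{3} \pi}{6} + \frac{5}{4}.

Antiderivative: F(x) = \frac{x^{2} \log{\left(x^{4} + x^{2} + 1 \right)}}{2} - x^{2} + \frac{\log{\left(x^{4} + x^{2} + 1 \right)}}{4} + \frac{\sqrt{3} \operatorname{atan}{\left(\frac{2 \sqrt{3} x^{2}}{3} + \frac{\sqrt{3}}{3} \right)}}{2}; value = - \frac{11 \log{\left(\frac{133}{16} \right)}}{8} - \frac{\sqrt{3} \operatorname{atan}{\left(\frac{11 \sqrt{3}}{6} \right)}}{2} + \frac{3 \log{\left(3 \right)}}{4} + \frac{\sqrt{3} \pi}{6} + \frac{5}{4}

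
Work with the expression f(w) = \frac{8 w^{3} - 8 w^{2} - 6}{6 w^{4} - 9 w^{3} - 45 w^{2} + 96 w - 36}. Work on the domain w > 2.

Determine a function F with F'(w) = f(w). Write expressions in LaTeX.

Factor the denominator (3 \left(w - 2\right)^{2} \left(w + 3\right) \left(2 w - 1\right)) and decompose: f = - \frac{8}{27 \left(2 w - 1\right)} + \frac{14}{25 \left(w + 3\right)} + \frac{622}{675 \left(w - 2\right)} + \frac{26}{45 \left(w - 2\right)^{2}}; each piece integrates to a log, atan, or power term.
Check: d/dw[\frac{2 \left(311 \left(w - 2\right) \log{\left(w - 2 \right)} - 50 \left(w - 2\right) \log{\left(w - \frac{1}{2} \right)} + 189 \left(w - 2\right) \log{\left(w + 3 \right)} - 195\right)}{675 \left(w - 2\right)}] = \frac{8 w^{3} - 8 w^{2} - 6}{6 w^{4} - 9 w^{3} - 45 w^{2} + 96 w - 36} = f(w).

An antiderivative is F(w) = \frac{2 \left(311 \left(w - 2\right) \log{\left(w - 2 \right)} - 50 \left(w - 2\right) \log{\left(w - \frac{1}{2} \right)} + 189 \left(w - 2\right) \log{\left(w + 3 \right)} - 195\right)}{675 \left(w - 2\right)}.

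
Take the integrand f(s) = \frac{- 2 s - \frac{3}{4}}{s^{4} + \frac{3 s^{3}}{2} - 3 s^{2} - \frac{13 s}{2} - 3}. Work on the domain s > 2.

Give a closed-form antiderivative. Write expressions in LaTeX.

The denominator factors as 2 \left(s - 2\right) \left(s + 1\right)^{2} \left(2 s + 3\right); partial fractions split f into directly integrable pieces: - \frac{36}{7 \left(2 s + 3\right)} + \frac{49}{18 \left(s + 1\right)} - \frac{5}{6 \left(s + 1\right)^{2}} - \frac{19}{126 \left(s - 2\right)}.
Check: d/ds[\frac{- 19 s \log{\left(s - 2 \right)} + 343 s \log{\left(s + 1 \right)} - 324 s \log{\left(s + \frac{3}{2} \right)} - 19 \log{\left(s - 2 \right)} + 343 \log{\left(s + 1 \right)} - 324 \log{\left(s + \frac{3}{2} \right)} + 105}{126 s + 126}] = \frac{- 8 s - 3}{4 s^{4} + 6 s^{3} - 12 s^{2} - 26 s - 12}, which equals f(s).

An antiderivative is F(s) = \frac{- 19 s \log{\left(s - 2 \right)} + 343 s \log{\left(s + 1 \right)} - 324 s \log{\left(s + \frac{3}{2} \right)} - 19 \log{\left(s - 2 \right)} + 343 \log{\left(s + 1 \right)} - 324 \log{\left(s + \frac{3}{2} \right)} + 105}{126 s + 126}.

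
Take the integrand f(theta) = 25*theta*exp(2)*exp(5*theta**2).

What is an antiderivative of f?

An antiderivative is F(theta) = 5*exp(2)*exp(5*theta**2)/2.

The substitution u = 5*theta**2 + 2 works: f is exactly (dF/du)*(du/dtheta) for that inner function.
Check: d/dtheta[5*exp(2)*exp(5*theta**2)/2] = 25*theta*exp(2)*exp(5*theta**2) = f(theta).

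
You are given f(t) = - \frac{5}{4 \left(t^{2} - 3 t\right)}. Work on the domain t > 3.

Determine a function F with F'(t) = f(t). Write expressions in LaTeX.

An antiderivative is F(t) = - \frac{5 \left(- \log{\left(t \right)} + \log{\left(t - 3 \right)}\right)}{12}.

The denominator factors as 4 t \left(t - 3\right); partial fractions split f into directly integrable pieces: - \frac{5}{12 \left(t - 3\right)} + \frac{5}{12 t}.
Check: d/dt[- \frac{5 \left(- \log{\left(t \right)} + \log{\left(t - 3 \right)}\right)}{12}] = - \frac{5}{4 t^{2} - 12 t}, which equals f(t).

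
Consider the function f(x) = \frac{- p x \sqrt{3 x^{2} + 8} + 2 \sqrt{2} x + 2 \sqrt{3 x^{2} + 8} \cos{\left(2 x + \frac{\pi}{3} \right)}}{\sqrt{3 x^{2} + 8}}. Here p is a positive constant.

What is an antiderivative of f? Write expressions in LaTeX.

An antiderivative is F(x) = - \frac{3 p x^{2} - 4 \sqrt{2} \sqrt{3 x^{2} + 8} - 6 \sin{\left(2 x + \frac{\pi}{3} \right)}}{6}.

Since d/dx undoes antidifferentiation here, F'(x) = f(x) is required of F(x).
Check: d/dx[- \frac{3 p x^{2} - 4 \sqrt{2} \sqrt{3 x^{2} + 8} - 6 \sin{\left(2 x + \frac{\pi}{3} \right)}}{6}] = \frac{- p x \sqrt{3 x^{2} + 8} + 2 \sqrt{2} x + 2 \sqrt{3 x^{2} + 8} \cos{\left(2 x + \frac{\pi}{3} \right)}}{\sqrt{3 x^{2} + 8}} = f(x).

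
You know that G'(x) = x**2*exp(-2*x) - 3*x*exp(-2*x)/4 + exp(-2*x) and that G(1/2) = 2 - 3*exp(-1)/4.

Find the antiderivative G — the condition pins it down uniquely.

Recognize the product-rule pattern: G'(x) = u'v + uv' with u = -x**2/2 - x/8 - 9/16, v = exp(-2*x), so integration by parts undoes it.
A general antiderivative is (-8*x**2 - 2*x - 9)*exp(-2*x)/16 + C.
The condition gives C = 2 - 3*exp(-1)/4 - (-3*exp(-1)/4) = 2.
So G(x) = (-8*x**2 - 2*x + 32*exp(2*x) - 9)*exp(-2*x)/16.
Check: d/dx[(-8*x**2 - 2*x + 32*exp(2*x) - 9)*exp(-2*x)/16] = (4*x**2 - 3*x + 4)*exp(-2*x)/4, which equals G'(x).

G(x) = (-8*x**2 - 2*x + 32*exp(2*x) - 9)*exp(-2*x)/16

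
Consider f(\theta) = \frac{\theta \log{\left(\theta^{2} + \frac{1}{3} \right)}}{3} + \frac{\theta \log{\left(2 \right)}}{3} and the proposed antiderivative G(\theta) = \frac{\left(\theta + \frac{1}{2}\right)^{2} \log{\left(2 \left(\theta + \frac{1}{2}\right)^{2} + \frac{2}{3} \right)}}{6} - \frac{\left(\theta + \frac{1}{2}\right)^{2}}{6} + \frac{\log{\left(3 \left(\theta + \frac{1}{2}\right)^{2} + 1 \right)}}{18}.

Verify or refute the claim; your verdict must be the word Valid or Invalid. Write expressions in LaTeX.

d/d\theta[G] = \frac{\theta \log{\left(12 \theta^{2} + 12 \theta + 7 \right)}}{3} - \frac{\theta \log{\left(6 \right)}}{3} + \frac{\log{\left(12 \theta^{2} + 12 \theta + 7 \right)}}{6} - \frac{\log{\left(6 \right)}}{6}
d/d\theta[G] - f(\theta) = - \frac{\theta \log{\left(\theta^{2} + \frac{1}{3} \right)}}{3} + \frac{\theta \log{\left(12 \theta^{2} + 12 \theta + 7 \right)}}{3} - \frac{\theta \log{\left(6 \right)}}{3} - \frac{\theta \log{\left(2 \right)}}{3} + \frac{\log{\left(12 \theta^{2} + 12 \theta + 7 \right)}}{6} - \frac{\log{\left(6 \right)}}{6} != 0.

Invalid: d/d\theta[G] - f = - \frac{\theta \log{\left(\theta^{2} + \frac{1}{3} \right)}}{3} + \frac{\theta \log{\left(12 \theta^{2} + 12 \theta + 7 \right)}}{3} - \frac{\theta \log{\left(6 \right)}}{3} - \frac{\theta \log{\left(2 \right)}}{3} + \frac{\log{\left(12 \theta^{2} + 12 \theta + 7 \right)}}{6} - \frac{\log{\left(6 \right)}}{6}, which is not 0.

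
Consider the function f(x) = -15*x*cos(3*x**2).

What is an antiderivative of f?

f matches the chain-rule pattern g'(h)*h' with inner function h(x) = 3*x**2; substituting u = h(x) collapses the integral.
Check: d/dx[-5*sin(3*x**2)/2] = -15*x*cos(3*x**2) = f(x).

An antiderivative is F(x) = -5*sin(3*x**2)/2.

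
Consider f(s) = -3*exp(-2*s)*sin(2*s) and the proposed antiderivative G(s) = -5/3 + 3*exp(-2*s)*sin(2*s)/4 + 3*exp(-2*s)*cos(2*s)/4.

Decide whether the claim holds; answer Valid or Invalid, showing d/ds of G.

d/ds[G] = -3*exp(-2*s)*sin(2*s)
This equals f(s) exactly, so the claim holds.

Valid: G'(s) = f(s).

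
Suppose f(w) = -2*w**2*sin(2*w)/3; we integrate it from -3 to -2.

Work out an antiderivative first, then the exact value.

Antiderivative: F(w) = (2*w**2*cos(2*w) - 2*w*sin(2*w) - cos(2*w))/6; value = -17*cos(6)/6 + 7*cos(4)/6 + sin(6) - 2*sin(4)/3

Recover f(w) by differentiating a candidate F(w); any mismatch rules it out.
F(w) = (2*w**2*cos(2*w) - 2*w*sin(2*w) - cos(2*w))/6 is an antiderivative of f.
Check: d/dw[(2*w**2*cos(2*w) - 2*w*sin(2*w) - cos(2*w))/6] = -2*w**2*sin(2*w)/3 = f(w).
F(-2) = 7*cos(4)/6 - 2*sin(4)/3; F(-3) = -sin(6) + 17*cos(6)/6.
Integral = F(-2) - F(-3) = -17*cos(6)/6 + 7*cos(4)/6 + sin(6) - 2*sin(4)/3.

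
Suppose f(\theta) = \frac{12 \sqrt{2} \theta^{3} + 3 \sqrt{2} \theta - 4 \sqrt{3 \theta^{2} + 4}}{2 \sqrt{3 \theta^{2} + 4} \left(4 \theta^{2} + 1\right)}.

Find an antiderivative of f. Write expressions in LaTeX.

Since d/d\theta undoes antidifferentiation here, F'(\theta) = f(\theta) is required of F(\theta).
Check: d/d\theta[- \frac{- \sqrt{2} \sqrt{3 \theta^{2} + 4} + 2 \operatorname{atan}{\left(2 \theta \right)}}{2}] = \frac{12 \sqrt{2} \theta^{3} + 3 \sqrt{2} \theta - 4 \sqrt{3 \theta^{2} + 4}}{8 \theta^{2} \sqrt{3 \theta^{2} + 4} + 2 \sqrt{3 \theta^{2} + 4}}, which equals f(\theta).

An antiderivative is F(\theta) = - \frac{- \sqrt{2} \sqrt{3 \theta^{2} + 4} + 2 \operatorname{atan}{\left(2 \theta \right)}}{2}.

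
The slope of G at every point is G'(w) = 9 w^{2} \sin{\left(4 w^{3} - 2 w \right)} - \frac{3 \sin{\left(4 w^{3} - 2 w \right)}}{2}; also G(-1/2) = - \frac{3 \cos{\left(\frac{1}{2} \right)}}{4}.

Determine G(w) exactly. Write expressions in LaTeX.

The substitution u = 4 w^{3} - 2 w works: G'(w) is exactly (dG/du)*(du/dw) for that inner function.
A general antiderivative is - \frac{3 \cos{\left(4 w^{3} - 2 w \right)}}{4} + C.
The condition gives C = - \frac{3 \cos{\left(\frac{1}{2} \right)}}{4} - (- \frac{3 \cos{\left(\frac{1}{2} \right)}}{4}) = 0.
So G(w) = - \frac{3 \cos{\left(4 w^{3} - 2 w \right)}}{4}.
Check: d/dw[- \frac{3 \cos{\left(4 w^{3} - 2 w \right)}}{4}] = 9 w^{2} \sin{\left(4 w^{3} - 2 w \right)} - \frac{3 \sin{\left(4 w^{3} - 2 w \right)}}{2} = G'(w).

G(w) = - \frac{3 \cos{\left(4 w^{3} - 2 w \right)}}{4}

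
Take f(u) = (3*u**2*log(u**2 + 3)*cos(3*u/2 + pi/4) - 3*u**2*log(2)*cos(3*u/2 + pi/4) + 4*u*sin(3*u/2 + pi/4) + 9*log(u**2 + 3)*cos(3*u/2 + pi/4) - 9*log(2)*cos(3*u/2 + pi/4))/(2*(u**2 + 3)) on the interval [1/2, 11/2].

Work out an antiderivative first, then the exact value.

Antiderivative: F(u) = log(u**2 + 3)*sin(3*u/2 + pi/4) - log(2)*sin(3*u/2 + pi/4); value = -log(13/8)*sin(3/4 + pi/4) + log(133/8)*sin(pi/4 + 33/4)

f has the shape v'r + vr' for v = log(u**2/2 + 3/2) and r = sin(3*u/2 + pi/4) — it is the derivative of the product v*r.
F(u) = log(u**2 + 3)*sin(3*u/2 + pi/4) - log(2)*sin(3*u/2 + pi/4) is an antiderivative of f.
Check: d/du[log(u**2 + 3)*sin(3*u/2 + pi/4) - log(2)*sin(3*u/2 + pi/4)] = (3*u**2*log(u**2 + 3)*cos(3*u/2 + pi/4) - 3*u**2*log(2)*cos(3*u/2 + pi/4) + 4*u*sin(3*u/2 + pi/4) + 9*log(u**2 + 3)*cos(3*u/2 + pi/4) - 9*log(2)*cos(3*u/2 + pi/4))/(2*u**2 + 6), which equals f(u).
F(11/2) = -log(2)*sin(pi/4 + 33/4) + log(133/4)*sin(pi/4 + 33/4); F(1/2) = -log(2)*sin(3/4 + pi/4) + log(13/4)*sin(3/4 + pi/4).
Integral = F(11/2) - F(1/2) = -log(13/8)*sin(3/4 + pi/4) + log(133/8)*sin(pi/4 + 33/4).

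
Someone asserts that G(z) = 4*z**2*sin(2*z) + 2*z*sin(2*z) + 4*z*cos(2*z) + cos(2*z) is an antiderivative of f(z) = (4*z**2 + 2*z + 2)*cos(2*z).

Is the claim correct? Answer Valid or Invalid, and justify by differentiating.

Invalid: d/dz[G] - f = 4*z**2*cos(2*z) + 2*z*cos(2*z) + 2*cos(2*z), which is not 0.

d/dz[G] = 8*z**2*cos(2*z) + 4*z*cos(2*z) + 4*cos(2*z)
d/dz[G] - f(z) = 4*z**2*cos(2*z) + 2*z*cos(2*z) + 2*cos(2*z) != 0.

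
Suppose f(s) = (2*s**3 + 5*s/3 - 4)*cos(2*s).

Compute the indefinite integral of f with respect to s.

Since d/ds undoes antidifferentiation here, F'(s) = f(s) is required of F(s).
Check: d/ds[s**3*sin(2*s) + 3*s**2*cos(2*s)/2 - 2*s*sin(2*s)/3 - 2*sin(2*s) - cos(2*s)/3] = 2*s**3*cos(2*s) + 5*s*cos(2*s)/3 - 4*cos(2*s), which equals f(s).

F(s) = s**3*sin(2*s) + 3*s**2*cos(2*s)/2 - 2*s*sin(2*s)/3 - 2*sin(2*s) - cos(2*s)/3 + C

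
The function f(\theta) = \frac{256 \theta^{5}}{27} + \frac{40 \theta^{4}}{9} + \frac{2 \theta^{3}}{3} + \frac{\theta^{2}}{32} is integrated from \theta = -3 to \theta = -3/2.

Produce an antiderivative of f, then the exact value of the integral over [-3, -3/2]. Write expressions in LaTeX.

The substitution u = \frac{4 \theta^{2}}{3} + \frac{\theta}{4} works: f is exactly (dF/du)*(du/d\theta) for that inner function.
F(\theta) = \frac{128 \theta^{6}}{81} + \frac{8 \theta^{5}}{9} + \frac{\theta^{4}}{6} + \frac{\theta^{3}}{96} is an antiderivative of f.
Check: d/d\theta[\frac{128 \theta^{6}}{81} + \frac{8 \theta^{5}}{9} + \frac{\theta^{4}}{6} + \frac{\theta^{3}}{96}] = \frac{256 \theta^{5}}{27} + \frac{40 \theta^{4}}{9} + \frac{2 \theta^{3}}{3} + \frac{\theta^{2}}{32} = f(\theta).
F(-3/2) = \frac{3087}{256}; F(-3) = \frac{30375}{32}.
Integral = F(-3/2) - F(-3) = - \frac{239913}{256}.

Antiderivative: F(\theta) = \frac{128 \theta^{6}}{81} + \frac{8 \theta^{5}}{9} + \frac{\theta^{4}}{6} + \frac{\theta^{3}}{96}; value = - \frac{239913}{256}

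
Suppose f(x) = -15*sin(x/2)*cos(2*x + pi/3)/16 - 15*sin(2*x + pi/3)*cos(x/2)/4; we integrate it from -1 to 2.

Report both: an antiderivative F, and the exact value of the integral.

f has the shape u'v + uv' for u = 15*cos(x/2)/8 and v = cos(2*x + pi/3) — it is the derivative of the product u*v.
F(x) = 15*cos(x/2)*cos(2*x + pi/3)/8 is an antiderivative of f.
Check: d/dx[15*cos(x/2)*cos(2*x + pi/3)/8] = -15*sin(x/2)*cos(2*x + pi/3)/16 - 15*sin(2*x + pi/3)*cos(x/2)/4 = f(x).
F(2) = 15*cos(1)*cos(pi/3 + 4)/8; F(-1) = 15*sin(pi/6 + 2)*cos(1/2)/8.
Integral = F(2) - F(-1) = -15*sin(pi/6 + 2)*cos(1/2)/8 + 15*cos(1)*cos(pi/3 + 4)/8.

Antiderivative: F(x) = 15*cos(x/2)*cos(2*x + pi/3)/8; value = -15*sin(pi/6 + 2)*cos(1/2)/8 + 15*cos(1)*cos(pi/3 + 4)/8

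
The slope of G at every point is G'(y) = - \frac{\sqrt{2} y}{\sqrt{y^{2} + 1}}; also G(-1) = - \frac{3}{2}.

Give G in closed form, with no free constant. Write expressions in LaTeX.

The substitution u = 2 y^{2} + 2 works: G'(y) is exactly (dG/du)*(du/dy) for that inner function.
A general antiderivative is - \sqrt{2 y^{2} + 2} + C.
The condition gives C = - \frac{3}{2} - (-2) = \frac{1}{2}.
So G(y) = \frac{- 2 \sqrt{2} \sqrt{y^{2} + 1} + 1}{2}.
Check: d/dy[\frac{- 2 \sqrt{2} \sqrt{y^{2} + 1} + 1}{2}] = - \frac{\sqrt{2} y}{\sqrt{y^{2} + 1}} = G'(y).

G(y) = \frac{- 2 \sqrt{2} \sqrt{y^{2} + 1} + 1}{2}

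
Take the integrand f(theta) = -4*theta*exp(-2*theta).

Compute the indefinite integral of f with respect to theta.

f has the shape u'v + uv' for u = 2*theta + 1 and v = exp(-2*theta) — it is the derivative of the product u*v.
Check: d/dtheta[(2*theta + 1)*exp(-2*theta)] = -4*theta*exp(-2*theta) = f(theta).

F(theta) = (2*theta + 1)*exp(-2*theta) + C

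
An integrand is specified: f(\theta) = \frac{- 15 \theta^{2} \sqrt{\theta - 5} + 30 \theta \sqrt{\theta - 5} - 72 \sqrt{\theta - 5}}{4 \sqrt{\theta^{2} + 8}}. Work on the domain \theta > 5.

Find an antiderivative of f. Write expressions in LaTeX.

Recognize the product-rule pattern: f = u'v + uv' with u = - 6 \sqrt{\frac{\theta^{2}}{2} + 4}, v = \left(\frac{\theta}{2} - \frac{5}{2}\right)^{\frac{3}{2}}, so integration by parts undoes it.
Check: d/d\theta[- 3 \theta \sqrt{\frac{\theta}{2} - \frac{5}{2}} \sqrt{\frac{\theta^{2}}{2} + 4} + 15 \sqrt{\frac{\theta}{2} - \frac{5}{2}} \sqrt{\frac{\theta^{2}}{2} + 4}] = \frac{- 15 \theta^{3} + 105 \theta^{2} - 222 \theta + 360}{4 \sqrt{\theta - 5} \sqrt{\theta^{2} + 8}}, which equals f(\theta).

An antiderivative is F(\theta) = - 3 \theta \sqrt{\frac{\theta}{2} - \frac{5}{2}} \sqrt{\frac{\theta^{2}}{2} + 4} + 15 \sqrt{\frac{\theta}{2} - \frac{5}{2}} \sqrt{\frac{\theta^{2}}{2} + 4}.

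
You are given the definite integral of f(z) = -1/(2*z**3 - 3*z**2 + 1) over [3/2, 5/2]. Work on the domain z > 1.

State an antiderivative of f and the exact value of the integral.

Antiderivative: F(z) = (2*(z - 1)*log(z - 1) - 2*(z - 1)*log(z + 1/2) + 3)/(9*(z - 1)); value = -4/9 - 2*log(3)/9 + 2*log(3/2)/9 + 4*log(2)/9

Factor the denominator ((z - 1)**2*(2*z + 1)) and decompose: f = -4/(9*(2*z + 1)) + 2/(9*(z - 1)) - 1/(3*(z - 1)**2); each piece integrates to a log, atan, or power term.
F(z) = (2*(z - 1)*log(z - 1) - 2*(z - 1)*log(z + 1/2) + 3)/(9*(z - 1)) is an antiderivative of f.
Check: d/dz[(2*(z - 1)*log(z - 1) - 2*(z - 1)*log(z + 1/2) + 3)/(9*(z - 1))] = -1/(2*z**3 - 3*z**2 + 1) = f(z).
F(5/2) = -2*log(3)/9 + 2*log(3/2)/9 + 2/9; F(3/2) = 2/3 - 4*log(2)/9.
Integral = F(5/2) - F(3/2) = -4/9 - 2*log(3)/9 + 2*log(3/2)/9 + 4*log(2)/9.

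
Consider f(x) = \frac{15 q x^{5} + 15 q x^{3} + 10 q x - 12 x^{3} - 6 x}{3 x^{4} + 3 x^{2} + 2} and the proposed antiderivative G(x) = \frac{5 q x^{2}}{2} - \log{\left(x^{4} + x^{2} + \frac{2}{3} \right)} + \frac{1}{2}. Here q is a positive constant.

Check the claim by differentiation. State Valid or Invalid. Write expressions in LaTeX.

d/dx[G] = \frac{15 q x^{5} + 15 q x^{3} + 10 q x - 12 x^{3} - 6 x}{3 x^{4} + 3 x^{2} + 2}
This equals f(x) exactly, so the claim holds.

Valid: G'(x) = f(x).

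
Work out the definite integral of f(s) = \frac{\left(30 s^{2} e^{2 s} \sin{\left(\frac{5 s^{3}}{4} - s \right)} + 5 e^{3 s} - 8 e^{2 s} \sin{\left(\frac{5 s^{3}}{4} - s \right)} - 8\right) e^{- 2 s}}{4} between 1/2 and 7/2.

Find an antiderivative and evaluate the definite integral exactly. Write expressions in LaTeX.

Recover f(s) by differentiating a candidate F(s); any mismatch rules it out.
F(s) = - \frac{\left(- 5 e^{3 s} + 8 e^{2 s} \cos{\left(\frac{5 s^{3}}{4} - s \right)} - 4\right) e^{- 2 s}}{4} is an antiderivative of f.
Check: d/ds[- \frac{\left(- 5 e^{3 s} + 8 e^{2 s} \cos{\left(\frac{5 s^{3}}{4} - s \right)} - 4\right) e^{- 2 s}}{4}] = \frac{\left(30 s^{2} e^{2 s} \sin{\left(\frac{5 s^{3}}{4} - s \right)} + 5 e^{3 s} - 8 e^{2 s} \sin{\left(\frac{5 s^{3}}{4} - s \right)} - 8\right) e^{- 2 s}}{4} = f(s).
F(7/2) = - 2 \cos{\left(\frac{1603}{32} \right)} + e^{-7} + \frac{5 e^{\frac{7}{2}}}{4}; F(1/2) = - 2 \cos{\left(\frac{11}{32} \right)} + e^{-1} + \frac{5 e^{\frac{1}{2}}}{4}.
Integral = F(7/2) - F(1/2) = - \frac{5 e^{\frac{1}{2}}}{4} - 2 \cos{\left(\frac{1603}{32} \right)} - e^{-1} + e^{-7} + 2 \cos{\left(\frac{11}{32} \right)} + \frac{5 e^{\frac{7}{2}}}{4}.

Antiderivative: F(s) = - \frac{\left(- 5 e^{3 s} + 8 e^{2 s} \cos{\left(\frac{5 s^{3}}{4} - s \right)} - 4\right) e^{- 2 s}}{4}; value = - \frac{5 e^{\frac{1}{2}}}{4} - 2 \cos{\left(\frac{1603}{32} \right)} - e^{-1} + e^{-7} + 2 \cos{\left(\frac{11}{32} \right)} + \frac{5 e^{\frac{7}{2}}}{4}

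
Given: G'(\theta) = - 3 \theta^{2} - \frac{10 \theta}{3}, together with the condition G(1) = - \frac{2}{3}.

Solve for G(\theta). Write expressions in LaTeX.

The integrand splits into summands that can be handled one at a time.
A general antiderivative is - \theta^{3} - \frac{5 \theta^{2}}{3} + 1 + C.
The condition gives C = - \frac{2}{3} - (- \frac{5}{3}) = 1.
So G(\theta) = - \theta^{3} - \frac{5 \theta^{2}}{3} + 2.
Check: d/d\theta[- \theta^{3} - \frac{5 \theta^{2}}{3} + 2] = - 3 \theta^{2} - \frac{10 \theta}{3} = G'(\theta).

G(\theta) = - \theta^{3} - \frac{5 \theta^{2}}{3} + 2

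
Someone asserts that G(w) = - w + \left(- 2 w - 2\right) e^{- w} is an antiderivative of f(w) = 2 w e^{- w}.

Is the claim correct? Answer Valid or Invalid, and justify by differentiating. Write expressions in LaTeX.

d/dw[G] = \left(2 w - e^{w}\right) e^{- w}
d/dw[G] - f(w) = -1 != 0.

Invalid: d/dw[G] - f = -1, which is not 0.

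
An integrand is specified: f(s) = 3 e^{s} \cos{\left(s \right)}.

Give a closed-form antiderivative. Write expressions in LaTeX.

Whatever form F(s) takes, F'(s) = f(s) is non-negotiable.
Check: d/ds[\frac{3 e^{s} \sin{\left(s \right)}}{2} + \frac{3 e^{s} \cos{\left(s \right)}}{2}] = 3 e^{s} \cos{\left(s \right)} = f(s).

An antiderivative is F(s) = \frac{3 e^{s} \sin{\left(s \right)}}{2} + \frac{3 e^{s} \cos{\left(s \right)}}{2}.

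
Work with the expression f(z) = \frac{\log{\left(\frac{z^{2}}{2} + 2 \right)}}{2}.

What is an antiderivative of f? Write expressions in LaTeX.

For F(z) to be correct the identity F'(z) - f(z) = 0 must hold.
Check: d/dz[\frac{z \log{\left(\frac{z^{2}}{2} + 2 \right)}}{2} - z + 2 \operatorname{atan}{\left(\frac{z}{2} \right)}] = \frac{\log{\left(\frac{z^{2}}{2} + 2 \right)}}{2} = f(z).

An antiderivative is F(z) = \frac{z \log{\left(\frac{z^{2}}{2} + 2 \right)}}{2} - z + 2 \operatorname{atan}{\left(\frac{z}{2} \right)}.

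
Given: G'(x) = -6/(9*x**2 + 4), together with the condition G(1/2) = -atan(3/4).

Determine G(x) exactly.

Recover the given G'(x) by differentiating a candidate G(x); any mismatch rules it out.
A general antiderivative is -atan(3*x/2) + C.
The condition gives C = -atan(3/4) - (-atan(3/4)) = 0.
So G(x) = -atan(3*x/2).
Check: d/dx[-atan(3*x/2)] = -6/(9*x**2 + 4) = G'(x).

G(x) = -atan(3*x/2)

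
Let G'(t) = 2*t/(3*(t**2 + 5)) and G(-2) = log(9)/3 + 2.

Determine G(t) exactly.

G(t) = log(t**2 + 5)/3 + 2

The substitution u = t**2 + 5 works: G'(t) is exactly (dG/du)*(du/dt) for that inner function.
A general antiderivative is log(t**2 + 5)/3 + C.
The condition gives C = log(9)/3 + 2 - (log(9)/3) = 2.
So G(t) = log(t**2 + 5)/3 + 2.
Check: d/dt[log(t**2 + 5)/3 + 2] = 2*t/(3*t**2 + 15), which equals G'(t).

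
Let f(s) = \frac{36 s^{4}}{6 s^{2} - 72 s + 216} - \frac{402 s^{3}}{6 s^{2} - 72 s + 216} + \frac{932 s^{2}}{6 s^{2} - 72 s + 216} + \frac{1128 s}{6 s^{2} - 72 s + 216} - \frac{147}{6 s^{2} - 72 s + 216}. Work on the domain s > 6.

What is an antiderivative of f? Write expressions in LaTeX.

The integrand splits into summands that can be handled one at a time.
Check: d/ds[\frac{12 s^{3} \left(s - 6\right) + 15 s^{2} \left(s - 6\right) - 4 s \left(s - 6\right) - 6 s + 39}{6 \left(s - 6\right)}] = \frac{36 s^{4} - 402 s^{3} + 932 s^{2} + 1128 s - 147}{6 s^{2} - 72 s + 216}, which equals f(s).

An antiderivative is F(s) = \frac{12 s^{3} \left(s - 6\right) + 15 s^{2} \left(s - 6\right) - 4 s \left(s - 6\right) - 6 s + 39}{6 \left(s - 6\right)}.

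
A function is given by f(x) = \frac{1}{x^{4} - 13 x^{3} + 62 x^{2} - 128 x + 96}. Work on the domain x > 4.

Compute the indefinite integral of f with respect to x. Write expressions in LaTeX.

The denominator factors as \left(x - 4\right)^{2} \left(x - 3\right) \left(x - 2\right); partial fractions split f into directly integrable pieces: - \frac{1}{4 \left(x - 2\right)} + \frac{1}{x - 3} - \frac{3}{4 \left(x - 4\right)} + \frac{1}{2 \left(x - 4\right)^{2}}.
Check: d/dx[\frac{- 3 x \log{\left(x - 4 \right)} + 4 x \log{\left(x - 3 \right)} - x \log{\left(x - 2 \right)} + 12 \log{\left(x - 4 \right)} - 16 \log{\left(x - 3 \right)} + 4 \log{\left(x - 2 \right)} - 2}{4 x - 16}] = \frac{1}{x^{4} - 13 x^{3} + 62 x^{2} - 128 x + 96} = f(x).

F(x) = \frac{- 3 x \log{\left(x - 4 \right)} + 4 x \log{\left(x - 3 \right)} - x \log{\left(x - 2 \right)} + 12 \log{\left(x - 4 \right)} - 16 \log{\left(x - 3 \right)} + 4 \log{\left(x - 2 \right)} - 2}{4 x - 16} + C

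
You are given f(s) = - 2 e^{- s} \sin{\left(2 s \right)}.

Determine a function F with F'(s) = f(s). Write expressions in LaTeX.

Recover f(s) by differentiating a candidate F(s); any mismatch rules it out.
Check: d/ds[\frac{\left(2 \sin{\left(2 s \right)} + 4 \cos{\left(2 s \right)}\right) e^{- s}}{5}] = - 2 e^{- s} \sin{\left(2 s \right)} = f(s).

An antiderivative is F(s) = \frac{\left(2 \sin{\left(2 s \right)} + 4 \cos{\left(2 s \right)}\right) e^{- s}}{5}.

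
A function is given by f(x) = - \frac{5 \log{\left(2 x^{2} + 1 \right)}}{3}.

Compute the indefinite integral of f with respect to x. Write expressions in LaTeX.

F(x) = - \frac{5 x \log{\left(2 x^{2} + 1 \right)}}{3} + \frac{10 x}{3} - \frac{5 \sqrt{2} \operatorname{atan}{\left(\sqrt{2} x \right)}}{3} + C

An antiderivative F(x) passes only if d/dx[F] lands on f(x) exactly.
Check: d/dx[- \frac{5 x \log{\left(2 x^{2} + 1 \right)}}{3} + \frac{10 x}{3} - \frac{5 \sqrt{2} \operatorname{atan}{\left(\sqrt{2} x \right)}}{3}] = - \frac{5 \log{\left(2 x^{2} + 1 \right)}}{3} = f(x).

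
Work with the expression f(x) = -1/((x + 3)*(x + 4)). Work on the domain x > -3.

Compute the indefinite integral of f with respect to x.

The denominator factors as (x + 3)*(x + 4); partial fractions split f into directly integrable pieces: 1/(x + 4) - 1/(x + 3).
Check: d/dx[-log(x + 3) + log(x + 4)] = -1/(x**2 + 7*x + 12), which equals f(x).

F(x) = -log(x + 3) + log(x + 4) + C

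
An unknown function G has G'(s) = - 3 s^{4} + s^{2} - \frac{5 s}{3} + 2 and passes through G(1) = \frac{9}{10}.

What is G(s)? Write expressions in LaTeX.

G(s) = - \frac{3 s^{5}}{5} + \frac{s^{3}}{3} - \frac{5 s^{2}}{6} + 2 s

The integrand splits into summands that can be handled one at a time.
A general antiderivative is - \frac{3 s^{5}}{5} + \frac{s^{3}}{3} - \frac{5 s^{2}}{6} + 2 s + C.
The condition gives C = \frac{9}{10} - (\frac{9}{10}) = 0.
So G(s) = - \frac{3 s^{5}}{5} + \frac{s^{3}}{3} - \frac{5 s^{2}}{6} + 2 s.
Check: d/ds[- \frac{3 s^{5}}{5} + \frac{s^{3}}{3} - \frac{5 s^{2}}{6} + 2 s] = - 3 s^{4} + s^{2} - \frac{5 s}{3} + 2 = G'(s).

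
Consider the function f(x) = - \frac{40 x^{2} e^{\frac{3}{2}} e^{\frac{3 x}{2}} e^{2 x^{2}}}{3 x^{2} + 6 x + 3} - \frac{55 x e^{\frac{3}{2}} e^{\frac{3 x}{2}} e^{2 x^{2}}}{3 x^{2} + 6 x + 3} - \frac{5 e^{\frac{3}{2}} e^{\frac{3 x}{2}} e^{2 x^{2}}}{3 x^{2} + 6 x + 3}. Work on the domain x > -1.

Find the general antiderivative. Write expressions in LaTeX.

F(x) = - \frac{10 e^{\frac{3}{2}} e^{\frac{3 x}{2}} e^{2 x^{2}}}{3 x + 3} + C

Recognize the product-rule pattern: f = u'v + uv' with u = - \frac{10}{3 x + 3}, v = e^{2 x^{2} + \frac{3 x}{2} + \frac{3}{2}}, so integration by parts undoes it.
Check: d/dx[- \frac{10 e^{\frac{3}{2}} e^{\frac{3 x}{2}} e^{2 x^{2}}}{3 x + 3}] = \frac{- 40 x^{2} e^{\frac{3}{2}} e^{\frac{3 x}{2}} e^{2 x^{2}} - 55 x e^{\frac{3}{2}} e^{\frac{3 x}{2}} e^{2 x^{2}} - 5 e^{\frac{3}{2}} e^{\frac{3 x}{2}} e^{2 x^{2}}}{3 x^{2} + 6 x + 3}, which equals f(x).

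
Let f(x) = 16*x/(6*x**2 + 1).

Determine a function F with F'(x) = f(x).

An antiderivative is F(x) = 4*log(2*x**2 + 1/3)/3.

The substitution u = 2*x**2 + 1/3 works: f is exactly (dF/du)*(du/dx) for that inner function.
Check: d/dx[4*log(2*x**2 + 1/3)/3] = 16*x/(6*x**2 + 1) = f(x).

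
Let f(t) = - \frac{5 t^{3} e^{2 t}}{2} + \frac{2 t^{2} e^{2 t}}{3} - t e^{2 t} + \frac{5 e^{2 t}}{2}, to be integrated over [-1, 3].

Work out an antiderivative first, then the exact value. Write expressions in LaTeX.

Recognize the product-rule pattern: f = u'v + uv' with u = - \frac{5 t^{3}}{4} + \frac{53 t^{2}}{24} - \frac{65 t}{24} + \frac{125}{48}, v = e^{2 t}, so integration by parts undoes it.
F(t) = - \frac{\left(60 t^{3} - 106 t^{2} + 130 t - 125\right) e^{2 t}}{48} is an antiderivative of f.
Check: d/dt[- \frac{\left(60 t^{3} - 106 t^{2} + 130 t - 125\right) e^{2 t}}{48}] = - \frac{5 t^{3} e^{2 t}}{2} + \frac{2 t^{2} e^{2 t}}{3} - t e^{2 t} + \frac{5 e^{2 t}}{2} = f(t).
F(3) = - \frac{931 e^{6}}{48}; F(-1) = \frac{421}{48 e^{2}}.
Integral = F(3) - F(-1) = - \frac{931 e^{6}}{48} - \frac{421}{48 e^{2}}.

Antiderivative: F(t) = - \frac{\left(60 t^{3} - 106 t^{2} + 130 t - 125\right) e^{2 t}}{48}; value = - \frac{931 e^{6}}{48} - \frac{421}{48 e^{2}}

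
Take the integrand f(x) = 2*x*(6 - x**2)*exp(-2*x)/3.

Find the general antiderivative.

F(x) = (4*x**3 + 6*x**2 - 18*x - 9)*exp(-2*x)/12 + C

f has the shape u'v + uv' for u = x**3/3 + x**2/2 - 3*x/2 - 3/4 and v = exp(-2*x) — it is the derivative of the product u*v.
Check: d/dx[(4*x**3 + 6*x**2 - 18*x - 9)*exp(-2*x)/12] = (-2*x**3 + 12*x)*exp(-2*x)/3, which equals f(x).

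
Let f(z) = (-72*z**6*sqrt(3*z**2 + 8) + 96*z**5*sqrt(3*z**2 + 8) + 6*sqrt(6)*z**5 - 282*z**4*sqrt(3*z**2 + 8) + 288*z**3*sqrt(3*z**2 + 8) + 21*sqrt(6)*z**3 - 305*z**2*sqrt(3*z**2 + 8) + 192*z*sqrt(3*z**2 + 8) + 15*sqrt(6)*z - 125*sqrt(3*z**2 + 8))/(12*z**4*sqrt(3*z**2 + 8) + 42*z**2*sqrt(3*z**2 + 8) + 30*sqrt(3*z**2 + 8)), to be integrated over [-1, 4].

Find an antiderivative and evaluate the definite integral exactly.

Antiderivative: F(z) = -2*z**3 + 4*z**2 - 5*z/2 + sqrt(6)*sqrt(3*z**2 + 8)/6 - 2*log(z**2 + 5/2) - 5*atan(z)/3; value = -165/2 - 2*log(37/2) - 5*atan(4)/3 - sqrt(66)/6 - 5*pi/12 + 2*log(7/2) + 2*sqrt(21)/3

Recover f(z) by differentiating a candidate F(z); any mismatch rules it out.
F(z) = -2*z**3 + 4*z**2 - 5*z/2 + sqrt(6)*sqrt(3*z**2 + 8)/6 - 2*log(z**2 + 5/2) - 5*atan(z)/3 is an antiderivative of f.
Check: d/dz[-2*z**3 + 4*z**2 - 5*z/2 + sqrt(6)*sqrt(3*z**2 + 8)/6 - 2*log(z**2 + 5/2) - 5*atan(z)/3] = (-72*z**6*sqrt(3*z**2 + 8) + 96*z**5*sqrt(3*z**2 + 8) + 6*sqrt(6)*z**5 - 282*z**4*sqrt(3*z**2 + 8) + 288*z**3*sqrt(3*z**2 + 8) + 21*sqrt(6)*z**3 - 305*z**2*sqrt(3*z**2 + 8) + 192*z*sqrt(3*z**2 + 8) + 15*sqrt(6)*z - 125*sqrt(3*z**2 + 8))/(12*z**4*sqrt(3*z**2 + 8) + 42*z**2*sqrt(3*z**2 + 8) + 30*sqrt(3*z**2 + 8)) = f(z).
F(4) = -74 - 2*log(37/2) - 5*atan(4)/3 + 2*sqrt(21)/3; F(-1) = -2*log(7/2) + 5*pi/12 + sqrt(66)/6 + 17/2.
Integral = F(4) - F(-1) = -165/2 - 2*log(37/2) - 5*atan(4)/3 - sqrt(66)/6 - 5*pi/12 + 2*log(7/2) + 2*sqrt(21)/3.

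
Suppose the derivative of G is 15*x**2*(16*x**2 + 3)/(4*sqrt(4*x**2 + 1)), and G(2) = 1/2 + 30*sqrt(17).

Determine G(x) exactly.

G(x) = 15*x**3*sqrt(4*x**2 + 1)/4 + 1/2

G'(x) has the shape u'v + uv' for u = 15*x**3/4 and v = sqrt(4*x**2 + 1) — it is the derivative of the product u*v.
A general antiderivative is 15*x**3*sqrt(4*x**2 + 1)/4 + C.
The condition gives C = 1/2 + 30*sqrt(17) - (30*sqrt(17)) = 1/2.
So G(x) = 15*x**3*sqrt(4*x**2 + 1)/4 + 1/2.
Check: d/dx[15*x**3*sqrt(4*x**2 + 1)/4 + 1/2] = (240*x**4 + 45*x**2)/(4*sqrt(4*x**2 + 1)), which equals G'(x).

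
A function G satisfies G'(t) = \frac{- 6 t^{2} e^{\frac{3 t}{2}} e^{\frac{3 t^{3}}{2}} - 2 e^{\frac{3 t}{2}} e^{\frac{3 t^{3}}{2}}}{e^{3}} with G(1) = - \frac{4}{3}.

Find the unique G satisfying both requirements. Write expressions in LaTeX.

G'(t) matches the chain-rule pattern g'(h)*h' with inner function h(t) = \frac{3 t^{3}}{2} + \frac{3 t}{2} - 3; substituting u = h(t) collapses the integral.
A general antiderivative is - \frac{4 e^{\frac{3 t^{3}}{2} + \frac{3 t}{2} - 3}}{3} + C.
The condition gives C = - \frac{4}{3} - (- \frac{4}{3}) = 0.
So G(t) = - \frac{4 e^{\frac{3 t^{3}}{2} + \frac{3 t}{2} - 3}}{3}.
Check: d/dt[- \frac{4 e^{\frac{3 t^{3}}{2} + \frac{3 t}{2} - 3}}{3}] = - \frac{6 t^{2} e^{\frac{3 t}{2}} e^{\frac{3 t^{3}}{2}}}{e^{3}} - \frac{2 e^{\frac{3 t}{2}} e^{\frac{3 t^{3}}{2}}}{e^{3}}, which equals G'(t).

G(t) = - \frac{4 e^{\frac{3 t^{3}}{2} + \frac{3 t}{2} - 3}}{3}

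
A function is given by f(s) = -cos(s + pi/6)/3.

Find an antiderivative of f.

An antiderivative is F(s) = -sin(s + pi/6)/3.

Whatever form F(s) takes, F'(s) = f(s) is non-negotiable.
Check: d/ds[-sin(s + pi/6)/3] = -cos(s + pi/6)/3 = f(s).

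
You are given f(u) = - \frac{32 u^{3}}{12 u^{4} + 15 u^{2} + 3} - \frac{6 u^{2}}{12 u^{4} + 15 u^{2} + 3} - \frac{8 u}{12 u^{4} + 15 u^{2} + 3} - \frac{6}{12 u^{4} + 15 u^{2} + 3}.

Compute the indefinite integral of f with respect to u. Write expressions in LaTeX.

F(u) = - \frac{4 \log{\left(u^{2} + 1 \right)} + 3 \operatorname{atan}{\left(2 u \right)}}{3} + C

The integrand splits into summands that can be handled one at a time.
Check: d/du[- \frac{4 \log{\left(u^{2} + 1 \right)} + 3 \operatorname{atan}{\left(2 u \right)}}{3}] = \frac{- 32 u^{3} - 6 u^{2} - 8 u - 6}{12 u^{4} + 15 u^{2} + 3}, which equals f(u).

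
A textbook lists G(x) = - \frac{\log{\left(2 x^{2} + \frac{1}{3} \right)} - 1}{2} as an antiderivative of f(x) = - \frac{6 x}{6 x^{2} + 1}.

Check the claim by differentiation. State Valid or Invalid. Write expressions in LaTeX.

Valid - differentiating G returns exactly f.

d/dx[G] = - \frac{6 x}{6 x^{2} + 1}
This equals f(x) exactly, so the claim holds.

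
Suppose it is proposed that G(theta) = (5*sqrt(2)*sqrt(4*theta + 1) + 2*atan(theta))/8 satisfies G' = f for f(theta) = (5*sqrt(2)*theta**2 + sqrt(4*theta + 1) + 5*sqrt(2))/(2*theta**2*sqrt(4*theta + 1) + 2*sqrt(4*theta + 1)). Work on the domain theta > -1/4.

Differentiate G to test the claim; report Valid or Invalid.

Invalid: d/dtheta[G] - f = (-5*sqrt(2)*theta**2*sqrt(4*theta + 1) - 4*theta - 5*sqrt(2)*sqrt(4*theta + 1) - 1)/(16*theta**3 + 4*theta**2 + 16*theta + 4), which is not 0.

d/dtheta[G] = (5*sqrt(2)*theta**2 + sqrt(4*theta + 1) + 5*sqrt(2))/(4*theta**2*sqrt(4*theta + 1) + 4*sqrt(4*theta + 1))
d/dtheta[G] - f(theta) = (-5*sqrt(2)*theta**2*sqrt(4*theta + 1) - 4*theta - 5*sqrt(2)*sqrt(4*theta + 1) - 1)/(16*theta**3 + 4*theta**2 + 16*theta + 4) != 0.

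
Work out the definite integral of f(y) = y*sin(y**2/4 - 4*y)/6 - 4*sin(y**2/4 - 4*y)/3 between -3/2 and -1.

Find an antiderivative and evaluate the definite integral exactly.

f matches the chain-rule pattern g'(h)*h' with inner function h(y) = y**2/4 - 4*y; substituting u = h(y) collapses the integral.
F(y) = -cos(y**2/4 - 4*y)/3 is an antiderivative of f.
Check: d/dy[-cos(y**2/4 - 4*y)/3] = y*sin(y**2/4 - 4*y)/6 - 4*sin(y**2/4 - 4*y)/3 = f(y).
F(-1) = -cos(17/4)/3; F(-3/2) = -cos(105/16)/3.
Integral = F(-1) - F(-3/2) = -cos(17/4)/3 + cos(105/16)/3.

Antiderivative: F(y) = -cos(y**2/4 - 4*y)/3; value = -cos(17/4)/3 + cos(105/16)/3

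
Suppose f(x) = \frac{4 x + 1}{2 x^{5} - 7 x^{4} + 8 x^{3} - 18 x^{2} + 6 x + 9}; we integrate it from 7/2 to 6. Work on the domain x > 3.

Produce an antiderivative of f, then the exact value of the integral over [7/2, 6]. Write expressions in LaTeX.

Antiderivative: F(x) = \frac{169 \log{\left(x - 3 \right)} - 455 \log{\left(x - 1 \right)} - 64 \log{\left(x + \frac{1}{2} \right)} + 175 \log{\left(x^{2} + 3 \right)} - 28 \sqrt{3} \operatorname{atan}{\left(\frac{\sqrt{3} x}{3} \right)}}{2184}; value = - \frac{5 \log{\left(5 \right)}}{24} - \frac{25 \log{\left(\frac{61}{4} \right)}}{312} - \frac{8 \log{\left(\frac{13}{2} \right)}}{273} - \frac{\sqrt{3} \operatorname{atan}{\left(2 \sqrt{3} \right)}}{78} + \frac{\sqrt{3} \operatorname{atan}{\left(\frac{7 \sqrt{3}}{6} \right)}}{78} + \frac{8 \log{\left(4 \right)}}{273} + \frac{13 \log{\left(2 \right)}}{168} + \frac{13 \log{\left(3 \right)}}{168} + \frac{5 \log{\left(\frac{5}{2} \right)}}{24} + \frac{25 \log{\left(39 \right)}}{312}

The denominator factors as \left(x - 3\right) \left(x - 1\right) \left(2 x + 1\right) \left(x^{2} + 3\right); partial fractions split f into directly integrable pieces: \frac{25 x - 6}{156 \left(x^{2} + 3\right)} - \frac{16}{273 \left(2 x + 1\right)} - \frac{5}{24 \left(x - 1\right)} + \frac{13}{168 \left(x - 3\right)}.
F(x) = \frac{169 \log{\left(x - 3 \right)} - 455 \log{\left(x - 1 \right)} - 64 \log{\left(x + \frac{1}{2} \right)} + 175 \log{\left(x^{2} + 3 \right)} - 28 \sqrt{3} \operatorname{atan}{\left(\frac{\sqrt{3} x}{3} \right)}}{2184} is an antiderivative of f.
Check: d/dx[\frac{169 \log{\left(x - 3 \right)} - 455 \log{\left(x - 1 \right)} - 64 \log{\left(x + \frac{1}{2} \right)} + 175 \log{\left(x^{2} + 3 \right)} - 28 \sqrt{3} \operatorname{atan}{\left(\frac{\sqrt{3} x}{3} \right)}}{2184}] = \frac{4 x + 1}{2 x^{5} - 7 x^{4} + 8 x^{3} - 18 x^{2} + 6 x + 9} = f(x).
F(6) = - \frac{5 \log{\left(5 \right)}}{24} - \frac{8 \log{\left(\frac{13}{2} \right)}}{273} - \frac{\sqrt{3} \operatorname{atan}{\left(2 \sqrt{3} \right)}}{78} + \frac{13 \log{\left(3 \right)}}{168} + \frac{25 \log{\left(39 \right)}}{312}; F(7/2) = - \frac{5 \log{\left(\frac{5}{2} \right)}}{24} - \frac{13 \log{\left(2 \right)}}{168} - \frac{8 \log{\left(4 \right)}}{273} - \frac{\sqrt{3} \operatorname{atan}{\left(\frac{7 \sqrt{3}}{6} \right)}}{78} + \frac{25 \log{\left(\frac{61}{4} \right)}}{312}.
Integral = F(6) - F(7/2) = - \frac{5 \log{\left(5 \right)}}{24} - \frac{25 \log{\left(\frac{61}{4} \right)}}{312} - \frac{8 \log{\left(\frac{13}{2} \right)}}{273} - \frac{\sqrt{3} \operatorname{atan}{\left(2 \sqrt{3} \right)}}{78} + \frac{\sqrt{3} \operatorname{atan}{\left(\frac{7 \sqrt{3}}{6} \right)}}{78} + \frac{8 \log{\left(4 \right)}}{273} + \frac{13 \log{\left(2 \right)}}{168} + \frac{13 \log{\left(3 \right)}}{168} + \frac{5 \log{\left(\frac{5}{2} \right)}}{24} + \frac{25 \log{\left(39 \right)}}{312}.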